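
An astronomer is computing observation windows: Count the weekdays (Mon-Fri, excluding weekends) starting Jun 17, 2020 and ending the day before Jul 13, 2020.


Start: 2020-06-17 (Wednesday)
End (exclusive): 2020-07-13 (Monday)
Total calendar days: 26
Full weeks: 26 // 7 = 3 -> 15 weekdays
Remaining 5 days starting on Wednesday:
  Wed(w), Thu(w), Fri(w), Sat(-), Sun(-) -> 3 weekdays
Total business days: 15 + 3 = 18

18


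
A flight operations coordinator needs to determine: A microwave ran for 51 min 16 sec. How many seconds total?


Minutes: 51
Extra seconds: 16
Seconds per minute: 60
Minutes to seconds: 51 x 60 = 3060
Total: 3060 + 16 = 3076

3076


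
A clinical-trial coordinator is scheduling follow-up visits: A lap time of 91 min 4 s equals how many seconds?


Minutes: 91
Seconds: 4
Convert minutes to seconds: 91 x 60 = 5460
Add remaining seconds: 5460 + 4 = 5464

5464


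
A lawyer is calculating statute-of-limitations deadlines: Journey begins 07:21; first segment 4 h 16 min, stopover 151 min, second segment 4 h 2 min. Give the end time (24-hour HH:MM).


Depart: 07:21
Leg 1: +256 min -> 11:37
Layover: +151 min -> 14:08
Leg 2: +242 min -> 18:10
Total travel: 649 minutes = 10h 49m
Arrival: 18:10

18:10


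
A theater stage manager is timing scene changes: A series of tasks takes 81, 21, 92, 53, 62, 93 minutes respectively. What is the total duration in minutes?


Durations: 81, 21, 92, 53, 62, 93
Running sum: 81
+ 21 = 102
+ 92 = 194
+ 53 = 247
+ 62 = 309
+ 93 = 402
Total duration: 402 minutes
That is 6 hours and 42 minutes

402


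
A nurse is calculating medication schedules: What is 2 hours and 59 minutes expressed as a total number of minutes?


Hours: 2
Minutes: 59
Convert hours to minutes: 2 x 60 = 120
Add remaining minutes: 120 + 59 = 179

179


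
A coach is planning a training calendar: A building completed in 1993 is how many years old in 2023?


Birth year: 1993
Current year: 2023
Age = current year - birth year
Age = 2023 - 1993 = 30

30


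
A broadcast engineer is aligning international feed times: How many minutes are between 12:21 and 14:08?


Start time: 12:21 = 741 minutes from midnight
End time: 14:08 = 848 minutes from midnight
Difference: 848 - 741 = 107 minutes
That is 1 hours and 47 minutes

107


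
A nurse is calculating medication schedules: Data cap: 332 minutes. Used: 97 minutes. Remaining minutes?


Total budget: 332 minutes
Time used: 97 minutes
Remaining: 332 - 97 = 235 minutes
Percent used: 29.2%
Percent remaining: 70.8%

235


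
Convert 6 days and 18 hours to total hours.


Days: 6
Extra hours: 18
Hours per day: 24
Days to hours: 6 x 24 = 144
Total: 144 + 18 = 162

162


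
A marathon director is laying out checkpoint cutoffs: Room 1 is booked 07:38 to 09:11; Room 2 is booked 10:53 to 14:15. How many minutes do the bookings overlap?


Interval A: [458, 551] minutes from midnight
Interval B: [653, 855] minutes from midnight
Overlap start = max(458, 653) = 653
Overlap end = min(551, 855) = 551
End <= start, so the intervals do not overlap: 0 minutes

0


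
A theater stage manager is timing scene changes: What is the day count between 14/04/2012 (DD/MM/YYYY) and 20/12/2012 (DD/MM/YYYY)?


Start date: 2012-04-14
End date: 2012-12-20
Apr 2012: +17 days
May 2012: +31 days
Jun 2012: +30 days
... (6 more months)
Total: 250 days

250


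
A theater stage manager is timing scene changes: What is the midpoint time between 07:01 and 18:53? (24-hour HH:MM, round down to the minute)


Start time: 07:01 = 421 minutes from midnight
End time: 18:53 = 1133 minutes from midnight
Sum: 421 + 1133 = 1554
Midpoint: 1554 / 2 = 777 minutes
Convert: 777 / 60 = 12 hours, 57 minutes
Result: 12:57

12:57


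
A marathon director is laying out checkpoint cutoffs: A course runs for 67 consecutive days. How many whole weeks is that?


Total days: 67
Days per week: 7
Division: 67 / 7 = 9 remainder 4
Complete weeks: 9
Remaining days: 4

9


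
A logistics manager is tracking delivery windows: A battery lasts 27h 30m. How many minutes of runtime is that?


Hours: 27
Extra minutes: 30
Minutes per hour: 60
Hours to minutes: 27 x 60 = 1620
Total: 1620 + 30 = 1650

1650


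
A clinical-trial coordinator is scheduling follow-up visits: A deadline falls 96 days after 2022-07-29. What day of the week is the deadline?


Start: 2022-07-29 (Friday)
Step 1 - find target date: add 96 days
  2022-07-29 + 96 days = 2022-11-02
Step 2 - day of week:
  96 mod 7 = 5
  Friday + 5 days -> Wednesday
Result: Wednesday (2022-11-02)

Wednesday


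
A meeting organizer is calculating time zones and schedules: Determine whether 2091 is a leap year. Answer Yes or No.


Year: 2091
Divisible by 4? 2091 / 4 = 522.75 -> No
Not divisible by 4, so NOT a leap year

No


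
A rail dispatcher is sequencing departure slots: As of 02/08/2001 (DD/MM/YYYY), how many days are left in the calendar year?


Start: August 02, 2001
End: December 31, 2001
Days left in August: 29
September: 30
October: 31
November: 30
December: 31
Sum of remaining months: 122
Total: 29 + 122 = 151

151


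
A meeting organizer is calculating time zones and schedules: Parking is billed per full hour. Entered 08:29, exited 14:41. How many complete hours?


Start: 08:29
End: 14:41
Hour difference: 14 - 8 = 6 hours
Minute difference: 41 - 29 = 12 minutes
Total minutes: 372
Complete hours: 372 / 60 = 6 (remainder 12)

6


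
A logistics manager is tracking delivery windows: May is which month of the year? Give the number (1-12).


Calendar month order:
4. April
5. May <--
6. June
May is month number 5

5


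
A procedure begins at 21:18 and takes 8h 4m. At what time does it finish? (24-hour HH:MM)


Start time: 21:18
Adding: 8 hours 4 minutes
Minutes: 18 + 4 = 22
Hours: 21 + 8 + 0 = 29
Hour wraparound: 29 mod 24 = 5
Result: 05:22

05:22


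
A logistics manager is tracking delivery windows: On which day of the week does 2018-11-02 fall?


Date: 2018-11-02
January 1, 2018 is a Monday
Day of year: 306
Offset from Jan 1: 305 days
305 mod 7 = 4
Result: Friday

Friday


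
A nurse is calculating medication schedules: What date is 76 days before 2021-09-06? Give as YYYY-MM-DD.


Start: 2021-09-06
Subtracting 76 days
Days already passed in September: 6
After going back through September: 70 more days to subtract
August 2021: 31 days, 39 remaining
July 2021: 31 days, 8 remaining
June 2021 has 30 days, need 8
Result: 2021-06-22

2021-06-22


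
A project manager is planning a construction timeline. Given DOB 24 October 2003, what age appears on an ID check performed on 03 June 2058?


Birth: 2003-10-24
Reference: 2058-06-03
Year difference: 2058 - 2003 = 55
Has birthday (10-24) occurred by 06-03? No
Birthday not yet reached this year -> subtract 1
Age in full years: 54

54


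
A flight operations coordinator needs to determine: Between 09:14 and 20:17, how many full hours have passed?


Start: 09:14
End: 20:17
Hour difference: 20 - 9 = 11 hours
Minute difference: 17 - 14 = 3 minutes
Total minutes: 663
Complete hours: 663 / 60 = 11 (remainder 3)

11


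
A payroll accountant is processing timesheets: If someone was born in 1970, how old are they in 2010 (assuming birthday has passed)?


Birth year: 1970
Current year: 2010
Age = current year - birth year
Age = 2010 - 1970 = 40

40


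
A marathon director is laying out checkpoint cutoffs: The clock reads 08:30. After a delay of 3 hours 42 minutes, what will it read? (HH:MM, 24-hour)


Start time: 08:30
Adding: 3 hours 42 minutes
Minutes: 30 + 42 = 72
Minute overflow: 72 >= 60, so carry 1 hour, minutes = 12
Hours: 8 + 3 + 1 = 12
Result: 12:12

12:12


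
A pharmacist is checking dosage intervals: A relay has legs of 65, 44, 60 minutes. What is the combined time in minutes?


Durations: 65, 44, 60
Running sum: 65
+ 44 = 109
+ 60 = 169
Total duration: 169 minutes
That is 2 hours and 49 minutes

169


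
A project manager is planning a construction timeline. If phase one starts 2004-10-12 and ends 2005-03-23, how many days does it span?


Start date: 2004-10-12
End date: 2005-03-23
Oct 2004: +20 days
Nov 2004: +30 days
Dec 2004: +31 days
... (3 more months)
Total: 162 days

162


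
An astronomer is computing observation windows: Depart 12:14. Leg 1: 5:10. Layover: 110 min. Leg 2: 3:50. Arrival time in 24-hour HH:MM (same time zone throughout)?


Depart: 12:14
Leg 1: +310 min -> 17:24
Layover: +110 min -> 19:14
Leg 2: +230 min -> 23:04
Total travel: 650 minutes = 10h 50m
Arrival: 23:04

23:04


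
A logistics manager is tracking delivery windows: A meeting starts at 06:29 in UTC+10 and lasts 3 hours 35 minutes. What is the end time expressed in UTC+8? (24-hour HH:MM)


Start: 06:29 in UTC+10
Step 1 - add duration:
  minutes: 29 + 35 = 64 (carry 1h)
  hours: 6 + 3 + 1 = 10
  end in UTC+10: 10:04
Step 2 - convert UTC+10 -> UTC+8:
  offset difference: 8 - (10) = -2 hours
  10 + (-2) = 8 -> mod 24 = 8
Result: 08:04 in UTC+8

08:04


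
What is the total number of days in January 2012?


Month: January
Year: 2012
January is a 31-day month
Total: 31 days

31


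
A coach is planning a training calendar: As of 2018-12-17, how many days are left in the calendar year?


Start: December 17, 2018
End: December 31, 2018
Days left in December: 14
Total: 14 days

14


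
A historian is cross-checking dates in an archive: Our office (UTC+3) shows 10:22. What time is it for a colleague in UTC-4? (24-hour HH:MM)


Local time: 10:22 at UTC+3 (offset 3h)
Target zone: UTC-4 (offset -4h)
Difference: -4 - (3) = -7 hours
Calculation: 10 + (-7) = 3
Result: 03:22

03:22


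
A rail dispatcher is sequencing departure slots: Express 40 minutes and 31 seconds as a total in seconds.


Minutes: 40
Seconds: 31
Convert minutes to seconds: 40 x 60 = 2400
Add remaining seconds: 2400 + 31 = 2431

2431


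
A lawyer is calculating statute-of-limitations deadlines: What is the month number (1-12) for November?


Calendar month order:
10. October
11. November <--
12. December
November is month number 11

11


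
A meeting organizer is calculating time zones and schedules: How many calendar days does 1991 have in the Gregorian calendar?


Year: 1991
Check leap year rules:
Divisible by 4? No
1991 is not a leap year
Days: 365

365


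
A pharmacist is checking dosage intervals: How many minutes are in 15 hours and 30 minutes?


Hours: 15
Minutes: 30
Convert hours to minutes: 15 x 60 = 900
Add remaining minutes: 900 + 30 = 930

930


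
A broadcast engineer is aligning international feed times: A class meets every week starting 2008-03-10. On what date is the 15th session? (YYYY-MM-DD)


First occurrence: 2008-03-10 (occurrence 1)
Each occurrence is 7 days after the previous.
Occurrence 15 is 14 weeks after the first.
14 weeks = 98 days
2008-03-10 + 98 days = 2008-06-16

2008-06-16


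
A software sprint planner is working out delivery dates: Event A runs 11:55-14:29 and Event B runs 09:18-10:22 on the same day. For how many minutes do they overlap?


Interval A: [715, 869] minutes from midnight
Interval B: [558, 622] minutes from midnight
Overlap start = max(715, 558) = 715
Overlap end = min(869, 622) = 622
End <= start, so the intervals do not overlap: 0 minutes

0


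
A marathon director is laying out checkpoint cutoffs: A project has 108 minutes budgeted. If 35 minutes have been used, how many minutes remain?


Total budget: 108 minutes
Time used: 35 minutes
Remaining: 108 - 35 = 73 minutes
Percent used: 32.4%
Percent remaining: 67.6%

73


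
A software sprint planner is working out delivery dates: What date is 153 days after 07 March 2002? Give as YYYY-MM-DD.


Start: 2002-03-07
Adding 153 days
Days remaining in March: 24
After March: 129 days still to add
April 2002: 30 days, 99 remaining
May 2002: 31 days, 68 remaining
June 2002: 30 days, 38 remaining
July 2002: 31 days, 7 remaining
Result: 2002-08-07

2002-08-07


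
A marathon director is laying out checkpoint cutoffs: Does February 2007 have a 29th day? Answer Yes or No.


Year: 2007
Divisible by 4? 2007 / 4 = 501.75 -> No
Not divisible by 4, so NOT a leap year

No


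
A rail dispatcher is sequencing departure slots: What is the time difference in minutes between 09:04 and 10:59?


Start time: 09:04 = 544 minutes from midnight
End time: 10:59 = 659 minutes from midnight
Difference: 659 - 544 = 115 minutes
That is 1 hours and 55 minutes

115


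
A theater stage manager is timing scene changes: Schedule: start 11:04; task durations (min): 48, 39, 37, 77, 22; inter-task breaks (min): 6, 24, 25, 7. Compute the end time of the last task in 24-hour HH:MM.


Start: 11:04 = 664 min from midnight
  after task 1 (48 min): 11:52
  after break (6 min): 11:58
  after task 2 (39 min): 12:37
  after break (24 min): 13:01
  after task 3 (37 min): 13:38
  after break (25 min): 14:03
  after task 4 (77 min): 15:20
  after break (7 min): 15:27
  after task 5 (22 min): 15:49
Total elapsed: 285 minutes
End time: 15:49

15:49


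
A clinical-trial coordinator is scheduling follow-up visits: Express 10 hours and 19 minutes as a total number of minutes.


Hours: 10
Extra minutes: 19
Minutes per hour: 60
Hours to minutes: 10 x 60 = 600
Total: 600 + 19 = 619

619


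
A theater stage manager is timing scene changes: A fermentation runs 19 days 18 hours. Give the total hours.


Days: 19
Extra hours: 18
Hours per day: 24
Days to hours: 19 x 24 = 456
Total: 456 + 18 = 474

474


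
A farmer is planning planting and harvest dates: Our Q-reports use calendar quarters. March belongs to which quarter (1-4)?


Month: March (month 3)
Q1: January-March (months 1-3)
Q2: April-June (months 4-6)
Q3: July-September (months 7-9)
Q4: October-December (months 10-12)
Month 3 falls in Q1

1


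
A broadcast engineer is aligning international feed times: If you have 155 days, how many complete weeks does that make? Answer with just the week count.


Total days: 155
Days per week: 7
Division: 155 / 7 = 22 remainder 1
Complete weeks: 22
Remaining days: 1

22


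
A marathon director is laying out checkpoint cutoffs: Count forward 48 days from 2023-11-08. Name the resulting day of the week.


Start: 2023-11-08 (Wednesday)
Step 1 - find target date: add 48 days
  2023-11-08 + 48 days = 2023-12-26
Step 2 - day of week:
  48 mod 7 = 6
  Wednesday + 6 days -> Tuesday
Result: Tuesday (2023-12-26)

Tuesday


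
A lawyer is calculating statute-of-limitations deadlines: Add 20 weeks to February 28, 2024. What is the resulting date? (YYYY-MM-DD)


Start: 2024-02-28
Weeks to add: 20
Convert to days: 20 x 7 = 140 days
Add 140 days to 2024-02-28
Result: 2024-07-17

2024-07-17


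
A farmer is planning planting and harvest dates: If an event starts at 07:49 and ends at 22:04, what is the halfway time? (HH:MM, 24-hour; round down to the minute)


Start time: 07:49 = 469 minutes from midnight
End time: 22:04 = 1324 minutes from midnight
Sum: 469 + 1324 = 1793
Midpoint: 1793 / 2 = 896 minutes
Convert: 896 / 60 = 14 hours, 56 minutes
Result: 14:56

14:56


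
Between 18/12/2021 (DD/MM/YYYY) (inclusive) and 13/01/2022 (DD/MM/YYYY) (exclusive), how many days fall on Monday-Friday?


Start: 2021-12-18 (Saturday)
End (exclusive): 2022-01-13 (Thursday)
Total calendar days: 26
Full weeks: 26 // 7 = 3 -> 15 weekdays
Remaining 5 days starting on Saturday:
  Sat(-), Sun(-), Mon(w), Tue(w), Wed(w) -> 3 weekdays
Total business days: 15 + 3 = 18

18


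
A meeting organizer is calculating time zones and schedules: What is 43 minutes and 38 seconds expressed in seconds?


Minutes: 43
Extra seconds: 38
Seconds per minute: 60
Minutes to seconds: 43 x 60 = 2580
Total: 2580 + 38 = 2618

2618


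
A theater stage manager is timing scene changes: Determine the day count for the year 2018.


Year: 2018
Check leap year rules:
Divisible by 4? No
2018 is not a leap year
Days: 365

365


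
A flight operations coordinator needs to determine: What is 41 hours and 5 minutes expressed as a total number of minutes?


Hours: 41
Minutes: 5
Convert hours to minutes: 41 x 60 = 2460
Add remaining minutes: 2460 + 5 = 2465

2465


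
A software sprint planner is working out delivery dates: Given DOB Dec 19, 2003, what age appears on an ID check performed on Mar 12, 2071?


Birth: 2003-12-19
Reference: 2071-03-12
Year difference: 2071 - 2003 = 68
Has birthday (12-19) occurred by 03-12? No
Birthday not yet reached this year -> subtract 1
Age in full years: 67

67


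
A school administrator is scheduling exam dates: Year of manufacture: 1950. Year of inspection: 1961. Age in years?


Birth year: 1950
Current year: 1961
Age = current year - birth year
Age = 1961 - 1950 = 11

11


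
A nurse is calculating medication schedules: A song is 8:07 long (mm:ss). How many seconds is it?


Minutes: 8
Extra seconds: 7
Seconds per minute: 60
Minutes to seconds: 8 x 60 = 480
Total: 480 + 7 = 487

487


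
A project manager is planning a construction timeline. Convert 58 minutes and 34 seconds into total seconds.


Minutes: 58
Seconds: 34
Convert minutes to seconds: 58 x 60 = 3480
Add remaining seconds: 3480 + 34 = 3514

3514


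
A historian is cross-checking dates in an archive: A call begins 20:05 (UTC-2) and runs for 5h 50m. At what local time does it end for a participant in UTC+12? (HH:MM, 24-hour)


Start: 20:05 in UTC-2
Step 1 - add duration:
  minutes: 5 + 50 = 55
  hours: 20 + 5 + 0 = 25
  end in UTC-2: 01:55
Step 2 - convert UTC-2 -> UTC+12:
  offset difference: 12 - (-2) = 14 hours
  1 + (14) = 15 -> mod 24 = 15
Result: 15:55 in UTC+12

15:55


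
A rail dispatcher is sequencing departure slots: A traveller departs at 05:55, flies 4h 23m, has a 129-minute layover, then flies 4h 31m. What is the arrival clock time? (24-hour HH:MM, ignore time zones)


Depart: 05:55
Leg 1: +263 min -> 10:18
Layover: +129 min -> 12:27
Leg 2: +271 min -> 16:58
Total travel: 663 minutes = 11h 3m
Arrival: 16:58

16:58


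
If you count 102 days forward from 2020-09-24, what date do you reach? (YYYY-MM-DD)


Start: 2020-09-24
Adding 102 days
Days remaining in September: 6
After September: 96 days still to add
October 2020: 31 days, 65 remaining
November 2020: 30 days, 35 remaining
December 2020: 31 days, 4 remaining
January 2021 has 31 days, need 4
Result: 2021-01-04

2021-01-04


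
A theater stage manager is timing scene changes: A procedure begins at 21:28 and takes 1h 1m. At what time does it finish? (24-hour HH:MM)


Start time: 21:28
Adding: 1 hours 1 minutes
Minutes: 28 + 1 = 29
Hours: 21 + 1 + 0 = 22
Result: 22:29

22:29


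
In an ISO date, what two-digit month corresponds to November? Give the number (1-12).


Calendar month order:
10. October
11. November <--
12. December
November is month number 11

11


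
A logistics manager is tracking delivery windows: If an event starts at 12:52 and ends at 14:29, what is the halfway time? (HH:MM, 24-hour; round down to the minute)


Start time: 12:52 = 772 minutes from midnight
End time: 14:29 = 869 minutes from midnight
Sum: 772 + 869 = 1641
Midpoint: 1641 / 2 = 820 minutes
Convert: 820 / 60 = 13 hours, 40 minutes
Result: 13:40

13:40


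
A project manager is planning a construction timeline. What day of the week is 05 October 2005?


Date: 2005-10-05
January 1, 2005 is a Saturday
Day of year: 278
Offset from Jan 1: 277 days
277 mod 7 = 4
Result: Wednesday

Wednesday


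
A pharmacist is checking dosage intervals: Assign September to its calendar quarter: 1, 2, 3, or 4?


Month: September (month 9)
Q1: January-March (months 1-3)
Q2: April-June (months 4-6)
Q3: July-September (months 7-9)
Q4: October-December (months 10-12)
Month 9 falls in Q3

3


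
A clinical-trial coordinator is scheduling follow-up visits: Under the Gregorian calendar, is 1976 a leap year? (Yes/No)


Year: 1976
Divisible by 4? 1976 / 4 = 494.0 -> Yes
Divisible by 100? 1976 / 100 = 19.76 -> No
Divisible by 4 but not 100, so it IS a leap year

Yes


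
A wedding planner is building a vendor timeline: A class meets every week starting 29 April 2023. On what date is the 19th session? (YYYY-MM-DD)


First occurrence: 2023-04-29 (occurrence 1)
Each occurrence is 7 days after the previous.
Occurrence 19 is 18 weeks after the first.
18 weeks = 126 days
2023-04-29 + 126 days = 2023-09-02

2023-09-02


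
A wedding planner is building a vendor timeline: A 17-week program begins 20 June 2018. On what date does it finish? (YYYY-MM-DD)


Start: 2018-06-20
Weeks to add: 17
Convert to days: 17 x 7 = 119 days
Add 119 days to 2018-06-20
Result: 2018-10-17

2018-10-17


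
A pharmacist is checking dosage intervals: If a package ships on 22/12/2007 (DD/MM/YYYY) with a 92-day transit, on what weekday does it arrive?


Start: 2007-12-22 (Saturday)
Step 1 - find target date: add 92 days
  2007-12-22 + 92 days = 2008-03-23
Step 2 - day of week:
  92 mod 7 = 1
  Saturday + 1 days -> Sunday
Result: Sunday (2008-03-23)

Sunday


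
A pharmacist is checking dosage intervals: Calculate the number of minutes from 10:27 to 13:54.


Start time: 10:27 = 627 minutes from midnight
End time: 13:54 = 834 minutes from midnight
Difference: 834 - 627 = 207 minutes
That is 3 hours and 27 minutes

207


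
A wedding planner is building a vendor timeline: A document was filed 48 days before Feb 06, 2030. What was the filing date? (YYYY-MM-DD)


Start: 2030-02-06
Subtracting 48 days
Days already passed in February: 6
After going back through February: 42 more days to subtract
January 2030: 31 days, 11 remaining
December 2029 has 31 days, need 11
Result: 2029-12-20

2029-12-20


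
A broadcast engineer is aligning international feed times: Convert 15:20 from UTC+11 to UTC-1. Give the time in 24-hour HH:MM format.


Local time: 15:20 at UTC+11 (offset 11h)
Target zone: UTC-1 (offset -1h)
Difference: -1 - (11) = -12 hours
Calculation: 15 + (-12) = 3
Result: 03:20

03:20


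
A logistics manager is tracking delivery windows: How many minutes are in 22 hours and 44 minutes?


Hours: 22
Extra minutes: 44
Minutes per hour: 60
Hours to minutes: 22 x 60 = 1320
Total: 1320 + 44 = 1364

1364


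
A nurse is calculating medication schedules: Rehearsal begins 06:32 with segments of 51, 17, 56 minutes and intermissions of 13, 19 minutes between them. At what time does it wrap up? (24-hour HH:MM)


Start: 06:32 = 392 min from midnight
  after task 1 (51 min): 07:23
  after break (13 min): 07:36
  after task 2 (17 min): 07:53
  after break (19 min): 08:12
  after task 3 (56 min): 09:08
Total elapsed: 156 minutes
End time: 09:08

09:08


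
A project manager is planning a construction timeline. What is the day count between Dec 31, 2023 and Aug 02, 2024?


Start date: 2023-12-31
End date: 2024-08-02
Dec 2023: +1 days
Jan 2024: +31 days
Feb 2024: +29 days
... (6 more months)
Total: 215 days

215


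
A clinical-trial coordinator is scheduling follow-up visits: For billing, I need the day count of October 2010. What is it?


Month: October
Year: 2010
October is a 31-day month
Total: 31 days

31


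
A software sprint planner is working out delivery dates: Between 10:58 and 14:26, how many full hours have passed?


Start: 10:58
End: 14:26
Hour difference: 14 - 10 = 4 hours
Minute difference: 26 - 58 = -32 minutes
Total minutes: 208
Complete hours: 208 / 60 = 3 (remainder 28)

3


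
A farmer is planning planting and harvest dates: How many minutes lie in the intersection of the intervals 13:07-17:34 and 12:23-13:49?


Interval A: [787, 1054] minutes from midnight
Interval B: [743, 829] minutes from midnight
Overlap start = max(787, 743) = 787
Overlap end = min(1054, 829) = 829
Overlap = 829 - 787 = 42 minutes

42


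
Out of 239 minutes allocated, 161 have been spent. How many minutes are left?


Total budget: 239 minutes
Time used: 161 minutes
Remaining: 239 - 161 = 78 minutes
Percent used: 67.4%
Percent remaining: 32.6%

78


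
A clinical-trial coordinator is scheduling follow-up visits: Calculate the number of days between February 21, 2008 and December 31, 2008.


Start: February 21, 2008
End: December 31, 2008
Days left in February: 8
March: 31
April: 30
May: 31
June: 30
... plus remaining months
Sum of remaining months: 306
Total: 8 + 306 = 314

314


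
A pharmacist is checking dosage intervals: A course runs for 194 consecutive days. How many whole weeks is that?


Total days: 194
Days per week: 7
Division: 194 / 7 = 27 remainder 5
Complete weeks: 27
Remaining days: 5

27


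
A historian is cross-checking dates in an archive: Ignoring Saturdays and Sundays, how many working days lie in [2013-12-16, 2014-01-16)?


Start: 2013-12-16 (Monday)
End (exclusive): 2014-01-16 (Thursday)
Total calendar days: 31
Full weeks: 31 // 7 = 4 -> 20 weekdays
Remaining 3 days starting on Monday:
  Mon(w), Tue(w), Wed(w) -> 3 weekdays
Total business days: 20 + 3 = 23

23


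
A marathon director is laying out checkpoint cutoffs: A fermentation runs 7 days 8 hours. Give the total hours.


Days: 7
Extra hours: 8
Hours per day: 24
Days to hours: 7 x 24 = 168
Total: 168 + 8 = 176

176


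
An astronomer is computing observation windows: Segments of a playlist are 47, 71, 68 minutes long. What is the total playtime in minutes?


Durations: 47, 71, 68
Running sum: 47
+ 71 = 118
+ 68 = 186
Total duration: 186 minutes
That is 3 hours and 6 minutes

186


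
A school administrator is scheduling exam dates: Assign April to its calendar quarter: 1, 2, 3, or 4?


Month: April (month 4)
Q1: January-March (months 1-3)
Q2: April-June (months 4-6)
Q3: July-September (months 7-9)
Q4: October-December (months 10-12)
Month 4 falls in Q2

2


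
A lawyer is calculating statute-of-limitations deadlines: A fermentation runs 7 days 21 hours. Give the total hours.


Days: 7
Extra hours: 21
Hours per day: 24
Days to hours: 7 x 24 = 168
Total: 168 + 21 = 189

189


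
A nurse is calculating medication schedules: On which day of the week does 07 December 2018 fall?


Date: 2018-12-07
January 1, 2018 is a Monday
Day of year: 341
Offset from Jan 1: 340 days
340 mod 7 = 4
Result: Friday

Friday


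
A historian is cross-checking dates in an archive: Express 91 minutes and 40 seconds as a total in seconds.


Minutes: 91
Seconds: 40
Convert minutes to seconds: 91 x 60 = 5460
Add remaining seconds: 5460 + 40 = 5500

5500


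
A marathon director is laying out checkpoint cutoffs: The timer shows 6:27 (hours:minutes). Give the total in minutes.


Hours: 6
Minutes: 27
Convert hours to minutes: 6 x 60 = 360
Add remaining minutes: 360 + 27 = 387

387


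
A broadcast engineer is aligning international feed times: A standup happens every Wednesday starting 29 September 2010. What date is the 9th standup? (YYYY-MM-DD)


First occurrence: 2010-09-29 (occurrence 1)
Each occurrence is 7 days after the previous.
Occurrence 9 is 8 weeks after the first.
8 weeks = 56 days
2010-09-29 + 56 days = 2010-11-24

2010-11-24


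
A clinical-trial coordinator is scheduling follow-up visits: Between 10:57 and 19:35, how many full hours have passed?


Start: 10:57
End: 19:35
Hour difference: 19 - 10 = 9 hours
Minute difference: 35 - 57 = -22 minutes
Total minutes: 518
Complete hours: 518 / 60 = 8 (remainder 38)

8


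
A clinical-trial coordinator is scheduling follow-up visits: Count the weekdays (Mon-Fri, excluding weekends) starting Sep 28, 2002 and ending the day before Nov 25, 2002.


Start: 2002-09-28 (Saturday)
End (exclusive): 2002-11-25 (Monday)
Total calendar days: 58
Full weeks: 58 // 7 = 8 -> 40 weekdays
Remaining 2 days starting on Saturday:
  Sat(-), Sun(-) -> 0 weekdays
Total business days: 40 + 0 = 40

40


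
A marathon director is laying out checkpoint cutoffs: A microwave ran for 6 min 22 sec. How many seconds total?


Minutes: 6
Extra seconds: 22
Seconds per minute: 60
Minutes to seconds: 6 x 60 = 360
Total: 360 + 22 = 382

382


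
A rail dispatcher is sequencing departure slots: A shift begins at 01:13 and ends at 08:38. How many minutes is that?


Start time: 01:13 = 73 minutes from midnight
End time: 08:38 = 518 minutes from midnight
Difference: 518 - 73 = 445 minutes
That is 7 hours and 25 minutes

445


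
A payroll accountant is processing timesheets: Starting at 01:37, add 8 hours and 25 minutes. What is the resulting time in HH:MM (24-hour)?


Start time: 01:37
Adding: 8 hours 25 minutes
Minutes: 37 + 25 = 62
Minute overflow: 62 >= 60, so carry 1 hour, minutes = 2
Hours: 1 + 8 + 1 = 10
Result: 10:02

10:02


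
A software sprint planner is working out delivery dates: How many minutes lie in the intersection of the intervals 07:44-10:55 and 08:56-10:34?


Interval A: [464, 655] minutes from midnight
Interval B: [536, 634] minutes from midnight
Overlap start = max(464, 536) = 536
Overlap end = min(655, 634) = 634
Overlap = 634 - 536 = 98 minutes

98


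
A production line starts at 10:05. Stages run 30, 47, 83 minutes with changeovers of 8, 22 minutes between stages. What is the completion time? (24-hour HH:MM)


Start: 10:05 = 605 min from midnight
  after task 1 (30 min): 10:35
  after break (8 min): 10:43
  after task 2 (47 min): 11:30
  after break (22 min): 11:52
  after task 3 (83 min): 13:15
Total elapsed: 190 minutes
End time: 13:15

13:15


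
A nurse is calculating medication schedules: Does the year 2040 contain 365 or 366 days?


Year: 2040
Check leap year rules:
Divisible by 4? Yes
Divisible by 100? No
2040 is a leap year
Days: 366

366


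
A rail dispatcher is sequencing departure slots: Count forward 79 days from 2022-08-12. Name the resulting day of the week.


Start: 2022-08-12 (Friday)
Step 1 - find target date: add 79 days
  2022-08-12 + 79 days = 2022-10-30
Step 2 - day of week:
  79 mod 7 = 2
  Friday + 2 days -> Sunday
Result: Sunday (2022-10-30)

Sunday


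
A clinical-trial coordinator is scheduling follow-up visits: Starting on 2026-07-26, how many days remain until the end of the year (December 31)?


Start: July 26, 2026
End: December 31, 2026
Days left in July: 5
August: 31
September: 30
October: 31
November: 30
... plus remaining months
Sum of remaining months: 153
Total: 5 + 153 = 158

158


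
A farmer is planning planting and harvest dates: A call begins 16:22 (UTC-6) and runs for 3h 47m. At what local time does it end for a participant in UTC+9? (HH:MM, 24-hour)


Start: 16:22 in UTC-6
Step 1 - add duration:
  minutes: 22 + 47 = 69 (carry 1h)
  hours: 16 + 3 + 1 = 20
  end in UTC-6: 20:09
Step 2 - convert UTC-6 -> UTC+9:
  offset difference: 9 - (-6) = 15 hours
  20 + (15) = 35 -> mod 24 = 11
Result: 11:09 in UTC+9

11:09


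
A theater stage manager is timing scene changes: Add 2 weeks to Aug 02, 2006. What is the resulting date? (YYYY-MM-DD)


Start: 2006-08-02
Weeks to add: 2
Convert to days: 2 x 7 = 14 days
Add 14 days to 2006-08-02
Result: 2006-08-16

2006-08-16


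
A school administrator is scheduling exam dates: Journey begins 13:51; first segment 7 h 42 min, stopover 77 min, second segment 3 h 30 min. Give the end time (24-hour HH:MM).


Depart: 13:51
Leg 1: +462 min -> 21:33
Layover: +77 min -> 22:50
Leg 2: +210 min -> 02:20
Total travel: 749 minutes = 12h 29m
Arrival: 02:20

02:20


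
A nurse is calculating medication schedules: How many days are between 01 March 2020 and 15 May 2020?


Start date: 2020-03-01
End date: 2020-05-15
Mar 2020: +31 days
Apr 2020: +30 days
May 2020: +14 days
Total: 75 days

75


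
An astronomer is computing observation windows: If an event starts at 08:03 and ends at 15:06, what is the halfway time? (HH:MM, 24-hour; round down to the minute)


Start time: 08:03 = 483 minutes from midnight
End time: 15:06 = 906 minutes from midnight
Sum: 483 + 906 = 1389
Midpoint: 1389 / 2 = 694 minutes
Convert: 694 / 60 = 11 hours, 34 minutes
Result: 11:34

11:34


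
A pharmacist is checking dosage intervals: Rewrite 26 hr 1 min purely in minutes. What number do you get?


Hours: 26
Extra minutes: 1
Minutes per hour: 60
Hours to minutes: 26 x 60 = 1560
Total: 1560 + 1 = 1561

1561


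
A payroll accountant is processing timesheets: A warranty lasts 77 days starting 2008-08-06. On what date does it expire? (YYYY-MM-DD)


Start: 2008-08-06
Adding 77 days
Days remaining in August: 25
After August: 52 days still to add
September 2008: 30 days, 22 remaining
October 2008 has 31 days, need 22
Result: 2008-10-22

2008-10-22


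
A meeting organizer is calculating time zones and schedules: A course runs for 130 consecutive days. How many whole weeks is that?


Total days: 130
Days per week: 7
Division: 130 / 7 = 18 remainder 4
Complete weeks: 18
Remaining days: 4

18


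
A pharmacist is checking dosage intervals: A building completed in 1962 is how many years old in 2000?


Birth year: 1962
Current year: 2000
Age = current year - birth year
Age = 2000 - 1962 = 38

38


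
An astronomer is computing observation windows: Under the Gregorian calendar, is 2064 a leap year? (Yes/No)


Year: 2064
Divisible by 4? 2064 / 4 = 516.0 -> Yes
Divisible by 100? 2064 / 100 = 20.64 -> No
Divisible by 4 but not 100, so it IS a leap year

Yes


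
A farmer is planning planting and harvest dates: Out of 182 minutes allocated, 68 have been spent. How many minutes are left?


Total budget: 182 minutes
Time used: 68 minutes
Remaining: 182 - 68 = 114 minutes
Percent used: 37.4%
Percent remaining: 62.6%

114


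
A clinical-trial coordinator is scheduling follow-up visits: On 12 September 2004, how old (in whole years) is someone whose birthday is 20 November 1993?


Birth: 1993-11-20
Reference: 2004-09-12
Year difference: 2004 - 1993 = 11
Has birthday (11-20) occurred by 09-12? No
Birthday not yet reached this year -> subtract 1
Age in full years: 10

10


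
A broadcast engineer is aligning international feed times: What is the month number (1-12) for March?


Calendar month order:
2. February
3. March <--
4. April
March is month number 3

3


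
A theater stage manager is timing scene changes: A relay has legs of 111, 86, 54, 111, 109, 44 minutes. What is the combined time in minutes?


Durations: 111, 86, 54, 111, 109, 44
Running sum: 111
+ 86 = 197
+ 54 = 251
+ 111 = 362
+ 109 = 471
+ 44 = 515
Total duration: 515 minutes
That is 8 hours and 35 minutes

515


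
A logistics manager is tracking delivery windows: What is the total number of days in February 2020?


Month: February
Year: 2020
2020 is a leap year
February has 29 days
Total: 29 days

29


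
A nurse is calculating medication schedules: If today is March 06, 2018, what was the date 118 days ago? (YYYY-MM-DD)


Start: 2018-03-06
Subtracting 118 days
Days already passed in March: 6
After going back through March: 112 more days to subtract
February 2018: 28 days, 84 remaining
January 2018: 31 days, 53 remaining
December 2017: 31 days, 22 remaining
November 2017 has 30 days, need 22
Result: 2017-11-08

2017-11-08


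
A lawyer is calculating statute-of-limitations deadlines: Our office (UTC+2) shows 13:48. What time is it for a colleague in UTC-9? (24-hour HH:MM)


Local time: 13:48 at UTC+2 (offset 2h)
Target zone: UTC-9 (offset -9h)
Difference: -9 - (2) = -11 hours
Calculation: 13 + (-11) = 2
Result: 02:48

02:48


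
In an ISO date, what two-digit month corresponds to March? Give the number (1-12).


Calendar month order:
2. February
3. March <--
4. April
March is month number 3

3


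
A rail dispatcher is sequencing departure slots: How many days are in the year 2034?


Year: 2034
Check leap year rules:
Divisible by 4? No
2034 is not a leap year
Days: 365

365


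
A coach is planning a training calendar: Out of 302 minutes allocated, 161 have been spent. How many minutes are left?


Total budget: 302 minutes
Time used: 161 minutes
Remaining: 302 - 161 = 141 minutes
Percent used: 53.3%
Percent remaining: 46.7%

141


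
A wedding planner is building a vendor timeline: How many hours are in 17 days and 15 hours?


Days: 17
Extra hours: 15
Hours per day: 24
Days to hours: 17 x 24 = 408
Total: 408 + 15 = 423

423


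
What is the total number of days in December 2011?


Month: December
Year: 2011
December is a 31-day month
Total: 31 days

31


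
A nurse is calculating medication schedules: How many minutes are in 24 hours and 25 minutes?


Hours: 24
Extra minutes: 25
Minutes per hour: 60
Hours to minutes: 24 x 60 = 1440
Total: 1440 + 25 = 1465

1465


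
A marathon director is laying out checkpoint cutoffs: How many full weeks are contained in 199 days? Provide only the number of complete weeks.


Total days: 199
Days per week: 7
Division: 199 / 7 = 28 remainder 3
Complete weeks: 28
Remaining days: 3

28


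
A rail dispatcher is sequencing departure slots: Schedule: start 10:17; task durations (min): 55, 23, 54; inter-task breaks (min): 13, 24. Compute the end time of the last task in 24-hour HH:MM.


Start: 10:17 = 617 min from midnight
  after task 1 (55 min): 11:12
  after break (13 min): 11:25
  after task 2 (23 min): 11:48
  after break (24 min): 12:12
  after task 3 (54 min): 13:06
Total elapsed: 169 minutes
End time: 13:06

13:06


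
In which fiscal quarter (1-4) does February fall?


Month: February (month 2)
Q1: January-March (months 1-3)
Q2: April-June (months 4-6)
Q3: July-September (months 7-9)
Q4: October-December (months 10-12)
Month 2 falls in Q1

1


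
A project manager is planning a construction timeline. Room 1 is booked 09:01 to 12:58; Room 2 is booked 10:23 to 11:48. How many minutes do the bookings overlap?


Interval A: [541, 778] minutes from midnight
Interval B: [623, 708] minutes from midnight
Overlap start = max(541, 623) = 623
Overlap end = min(778, 708) = 708
Overlap = 708 - 623 = 85 minutes

85


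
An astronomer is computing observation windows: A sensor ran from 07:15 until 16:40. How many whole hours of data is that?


Start: 07:15
End: 16:40
Hour difference: 16 - 7 = 9 hours
Minute difference: 40 - 15 = 25 minutes
Total minutes: 565
Complete hours: 565 / 60 = 9 (remainder 25)

9


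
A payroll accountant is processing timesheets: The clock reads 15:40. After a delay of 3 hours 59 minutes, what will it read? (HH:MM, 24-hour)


Start time: 15:40
Adding: 3 hours 59 minutes
Minutes: 40 + 59 = 99
Minute overflow: 99 >= 60, so carry 1 hour, minutes = 39
Hours: 15 + 3 + 1 = 19
Result: 19:39

19:39


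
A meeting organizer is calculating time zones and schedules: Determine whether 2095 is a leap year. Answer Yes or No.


Year: 2095
Divisible by 4? 2095 / 4 = 523.75 -> No
Not divisible by 4, so NOT a leap year

No


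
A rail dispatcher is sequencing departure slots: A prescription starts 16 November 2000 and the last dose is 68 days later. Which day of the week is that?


Start: 2000-11-16 (Thursday)
Step 1 - find target date: add 68 days
  2000-11-16 + 68 days = 2001-01-23
Step 2 - day of week:
  68 mod 7 = 5
  Thursday + 5 days -> Tuesday
Result: Tuesday (2001-01-23)

Tuesday


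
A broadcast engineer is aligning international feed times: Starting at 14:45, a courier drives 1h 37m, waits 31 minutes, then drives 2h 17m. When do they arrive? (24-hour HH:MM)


Depart: 14:45
Leg 1: +97 min -> 16:22
Layover: +31 min -> 16:53
Leg 2: +137 min -> 19:10
Total travel: 265 minutes = 4h 25m
Arrival: 19:10

19:10


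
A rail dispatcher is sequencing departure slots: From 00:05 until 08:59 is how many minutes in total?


Start time: 00:05 = 5 minutes from midnight
End time: 08:59 = 539 minutes from midnight
Difference: 539 - 5 = 534 minutes
That is 8 hours and 54 minutes

534


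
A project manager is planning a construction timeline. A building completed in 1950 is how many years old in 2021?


Birth year: 1950
Current year: 2021
Age = current year - birth year
Age = 2021 - 1950 = 71

71
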